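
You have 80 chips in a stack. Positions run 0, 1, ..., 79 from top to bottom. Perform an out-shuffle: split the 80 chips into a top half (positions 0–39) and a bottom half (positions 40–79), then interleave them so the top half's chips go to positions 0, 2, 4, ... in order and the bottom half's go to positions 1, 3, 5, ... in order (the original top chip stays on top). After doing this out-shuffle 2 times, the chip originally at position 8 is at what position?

Track the chip's position through each out-shuffle:
8 → 16 → 32

32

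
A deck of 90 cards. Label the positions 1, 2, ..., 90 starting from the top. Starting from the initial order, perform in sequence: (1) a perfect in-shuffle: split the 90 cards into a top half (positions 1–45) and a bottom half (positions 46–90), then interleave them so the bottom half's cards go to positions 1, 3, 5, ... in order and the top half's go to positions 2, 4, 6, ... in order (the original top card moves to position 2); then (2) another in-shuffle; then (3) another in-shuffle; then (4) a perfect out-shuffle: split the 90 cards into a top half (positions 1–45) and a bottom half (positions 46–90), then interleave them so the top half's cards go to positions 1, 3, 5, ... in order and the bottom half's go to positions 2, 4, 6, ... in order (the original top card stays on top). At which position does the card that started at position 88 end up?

Track the card from position 88 forward through each operation:
  after op 1 (in-shuffle): 88 → 85
  after op 2 (in-shuffle): 85 → 79
  after op 3 (in-shuffle): 79 → 67
  after op 4 (out-shuffle): 67 → 44

44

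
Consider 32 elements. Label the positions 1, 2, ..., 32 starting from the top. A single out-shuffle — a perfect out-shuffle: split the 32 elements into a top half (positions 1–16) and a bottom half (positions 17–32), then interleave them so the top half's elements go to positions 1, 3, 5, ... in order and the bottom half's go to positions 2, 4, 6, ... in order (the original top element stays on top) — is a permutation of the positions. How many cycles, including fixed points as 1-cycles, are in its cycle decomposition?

Trace each unvisited position around until it returns:
(1) (2 3 5 9 17) (4 7 13 25 18) (6 11 21 10 19) (8 15 29 26 20) (12 23 14 27 22) (16 31 30 28 24) (32)
8 cycles in total.

8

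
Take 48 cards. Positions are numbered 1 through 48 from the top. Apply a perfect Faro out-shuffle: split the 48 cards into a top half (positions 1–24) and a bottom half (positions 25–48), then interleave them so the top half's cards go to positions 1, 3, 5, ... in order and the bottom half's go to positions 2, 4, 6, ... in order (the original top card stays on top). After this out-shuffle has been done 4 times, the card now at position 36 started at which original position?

Work backwards from position 36, undoing one out-shuffle at a time:
36 ← 42 ← 45 ← 23 ← 12
So the card now at position 36 started at position 12.

12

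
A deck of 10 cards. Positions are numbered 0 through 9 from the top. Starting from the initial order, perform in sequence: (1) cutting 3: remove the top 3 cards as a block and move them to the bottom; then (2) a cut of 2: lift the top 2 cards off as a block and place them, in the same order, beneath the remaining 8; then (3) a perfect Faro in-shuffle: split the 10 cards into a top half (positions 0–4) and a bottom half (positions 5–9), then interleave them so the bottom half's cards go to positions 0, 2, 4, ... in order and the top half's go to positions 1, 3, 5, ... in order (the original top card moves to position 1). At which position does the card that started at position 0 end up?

Track the card from position 0 forward through each operation:
  after op 1 (cut 3): 0 → 7
  after op 2 (cut 2): 7 → 5
  after op 3 (in-shuffle): 5 → 0

0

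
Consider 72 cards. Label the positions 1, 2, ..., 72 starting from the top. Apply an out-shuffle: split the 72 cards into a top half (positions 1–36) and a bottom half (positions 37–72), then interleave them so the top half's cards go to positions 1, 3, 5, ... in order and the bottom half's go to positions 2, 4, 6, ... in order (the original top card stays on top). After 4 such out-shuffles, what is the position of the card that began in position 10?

Track the card's position through each out-shuffle:
10 → 19 → 37 → 2 → 3

3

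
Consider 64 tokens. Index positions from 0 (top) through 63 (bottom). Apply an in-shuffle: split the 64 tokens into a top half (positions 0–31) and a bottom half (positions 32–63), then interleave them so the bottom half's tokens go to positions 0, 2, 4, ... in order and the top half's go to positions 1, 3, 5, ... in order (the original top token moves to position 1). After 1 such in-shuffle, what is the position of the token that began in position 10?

21

Track the token's position through each in-shuffle:
10 → 21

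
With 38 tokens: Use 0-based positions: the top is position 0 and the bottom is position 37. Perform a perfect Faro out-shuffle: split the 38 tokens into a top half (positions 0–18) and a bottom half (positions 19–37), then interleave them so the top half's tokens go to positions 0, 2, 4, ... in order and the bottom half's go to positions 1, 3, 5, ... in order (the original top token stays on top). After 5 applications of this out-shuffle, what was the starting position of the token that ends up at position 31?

Work backwards from position 31, undoing one out-shuffle at a time:
31 ← 34 ← 17 ← 27 ← 32 ← 16
So the token now at position 31 started at position 16.

16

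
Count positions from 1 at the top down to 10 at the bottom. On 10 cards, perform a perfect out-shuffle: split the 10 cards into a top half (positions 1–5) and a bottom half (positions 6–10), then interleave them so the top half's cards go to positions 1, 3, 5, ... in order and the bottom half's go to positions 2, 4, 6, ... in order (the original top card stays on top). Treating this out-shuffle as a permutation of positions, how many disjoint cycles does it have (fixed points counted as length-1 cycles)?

4

Trace each unvisited position around until it returns:
(1) (2 3 5 9 8 6) (4 7) (10)
4 cycles in total.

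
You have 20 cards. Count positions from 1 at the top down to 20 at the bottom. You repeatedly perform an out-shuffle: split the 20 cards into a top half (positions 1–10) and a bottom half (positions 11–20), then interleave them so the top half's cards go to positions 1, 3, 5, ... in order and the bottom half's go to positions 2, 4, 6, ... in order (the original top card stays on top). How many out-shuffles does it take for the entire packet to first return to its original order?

18

The out-shuffle permutes the 20 positions with cycle lengths [1, 1, 18].
Every card is home exactly when every cycle has completed a whole number of laps, i.e. after lcm(1, 18) = 18 out-shuffles.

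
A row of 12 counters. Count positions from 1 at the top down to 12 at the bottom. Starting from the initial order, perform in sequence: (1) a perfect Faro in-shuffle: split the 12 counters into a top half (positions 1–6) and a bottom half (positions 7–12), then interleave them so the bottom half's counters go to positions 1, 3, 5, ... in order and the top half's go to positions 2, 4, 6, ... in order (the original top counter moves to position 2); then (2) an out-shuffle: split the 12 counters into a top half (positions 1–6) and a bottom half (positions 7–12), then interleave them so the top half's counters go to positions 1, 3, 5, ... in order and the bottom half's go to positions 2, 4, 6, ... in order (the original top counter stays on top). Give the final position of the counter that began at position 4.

4

Track the counter from position 4 forward through each operation:
  after op 1 (in-shuffle): 4 → 8
  after op 2 (out-shuffle): 8 → 4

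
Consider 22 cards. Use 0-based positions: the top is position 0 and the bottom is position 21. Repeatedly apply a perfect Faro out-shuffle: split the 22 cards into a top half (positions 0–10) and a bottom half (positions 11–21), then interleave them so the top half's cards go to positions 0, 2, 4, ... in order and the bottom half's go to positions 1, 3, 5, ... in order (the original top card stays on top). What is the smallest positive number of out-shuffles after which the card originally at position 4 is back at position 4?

6

Follow position 4 under repeated out-shuffles:
4 → 8 → 16 → 11 → 1 → 2 → 4
It first returns after 6 out-shuffles.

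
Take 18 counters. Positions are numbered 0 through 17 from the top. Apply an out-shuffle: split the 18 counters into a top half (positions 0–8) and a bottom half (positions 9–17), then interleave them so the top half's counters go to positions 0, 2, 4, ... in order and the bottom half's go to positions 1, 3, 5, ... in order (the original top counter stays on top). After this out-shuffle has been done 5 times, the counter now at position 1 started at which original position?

8

Work backwards from position 1, undoing one out-shuffle at a time:
1 ← 9 ← 13 ← 15 ← 16 ← 8
So the counter now at position 1 started at position 8.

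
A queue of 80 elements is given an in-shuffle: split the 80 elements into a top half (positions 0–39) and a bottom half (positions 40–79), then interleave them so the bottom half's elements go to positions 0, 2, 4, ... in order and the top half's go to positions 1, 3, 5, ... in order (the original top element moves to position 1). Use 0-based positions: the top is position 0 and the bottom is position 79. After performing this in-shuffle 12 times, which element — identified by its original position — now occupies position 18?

Work backwards from position 18, undoing one in-shuffle at a time:
18 ← 49 ← 24 ← 52 ← 66 ← 73 ← 36 ← 58 ← 69 ← 34 ← 57 ← 28 ← 54
So the element now at position 18 started at position 54.

54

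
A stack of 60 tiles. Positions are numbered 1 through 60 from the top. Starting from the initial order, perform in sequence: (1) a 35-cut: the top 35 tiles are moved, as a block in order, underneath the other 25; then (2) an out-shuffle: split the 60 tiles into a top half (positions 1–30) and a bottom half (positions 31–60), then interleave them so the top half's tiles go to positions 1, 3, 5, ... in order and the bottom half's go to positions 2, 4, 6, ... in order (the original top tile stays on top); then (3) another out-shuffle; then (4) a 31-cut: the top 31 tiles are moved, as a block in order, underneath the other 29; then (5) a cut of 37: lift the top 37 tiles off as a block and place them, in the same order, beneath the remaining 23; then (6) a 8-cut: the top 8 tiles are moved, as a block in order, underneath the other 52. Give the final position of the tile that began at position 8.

55

Track the tile from position 8 forward through each operation:
  after op 1 (cut 35): 8 → 33
  after op 2 (out-shuffle): 33 → 6
  after op 3 (out-shuffle): 6 → 11
  after op 4 (cut 31): 11 → 40
  after op 5 (cut 37): 40 → 3
  after op 6 (cut 8): 3 → 55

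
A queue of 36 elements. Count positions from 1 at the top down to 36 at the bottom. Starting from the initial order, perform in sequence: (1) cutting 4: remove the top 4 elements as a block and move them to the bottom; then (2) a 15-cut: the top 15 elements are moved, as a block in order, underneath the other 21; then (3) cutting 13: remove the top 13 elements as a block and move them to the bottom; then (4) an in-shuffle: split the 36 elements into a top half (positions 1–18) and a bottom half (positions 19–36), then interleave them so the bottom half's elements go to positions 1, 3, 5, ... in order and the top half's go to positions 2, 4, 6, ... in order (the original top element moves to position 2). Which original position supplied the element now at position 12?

Undo the operations in reverse order, starting from position 12:
  undo op 4 (in-shuffle, from top half): 12 ← 6
  undo op 3 (cut 13): 6 ← 19
  undo op 2 (cut 15): 19 ← 34
  undo op 1 (cut 4): 34 ← 2
So the element at position 12 came from original position 2.

2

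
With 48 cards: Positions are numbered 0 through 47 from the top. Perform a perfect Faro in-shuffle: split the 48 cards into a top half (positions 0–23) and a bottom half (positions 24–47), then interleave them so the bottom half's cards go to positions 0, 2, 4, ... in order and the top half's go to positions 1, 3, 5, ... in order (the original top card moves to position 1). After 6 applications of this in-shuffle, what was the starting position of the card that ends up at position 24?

17

Work backwards from position 24, undoing one in-shuffle at a time:
24 ← 36 ← 42 ← 45 ← 22 ← 35 ← 17
So the card now at position 24 started at position 17.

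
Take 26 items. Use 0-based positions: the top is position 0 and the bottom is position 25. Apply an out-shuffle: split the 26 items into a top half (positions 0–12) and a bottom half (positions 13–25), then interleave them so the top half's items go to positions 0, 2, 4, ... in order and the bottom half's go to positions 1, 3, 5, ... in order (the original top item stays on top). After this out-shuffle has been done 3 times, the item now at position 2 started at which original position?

Work backwards from position 2, undoing one out-shuffle at a time:
2 ← 1 ← 13 ← 19
So the item now at position 2 started at position 19.

19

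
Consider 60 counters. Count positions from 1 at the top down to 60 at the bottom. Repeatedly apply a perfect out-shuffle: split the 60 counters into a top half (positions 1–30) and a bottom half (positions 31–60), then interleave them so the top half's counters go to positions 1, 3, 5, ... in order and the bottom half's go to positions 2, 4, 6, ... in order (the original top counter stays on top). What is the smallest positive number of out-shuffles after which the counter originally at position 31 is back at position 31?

Follow position 31 under repeated out-shuffles:
31 → 2 → 3 → 5 → 9 → 17 → 33 → 6 → ... → 31 (length 58)
It first returns after 58 out-shuffles.

58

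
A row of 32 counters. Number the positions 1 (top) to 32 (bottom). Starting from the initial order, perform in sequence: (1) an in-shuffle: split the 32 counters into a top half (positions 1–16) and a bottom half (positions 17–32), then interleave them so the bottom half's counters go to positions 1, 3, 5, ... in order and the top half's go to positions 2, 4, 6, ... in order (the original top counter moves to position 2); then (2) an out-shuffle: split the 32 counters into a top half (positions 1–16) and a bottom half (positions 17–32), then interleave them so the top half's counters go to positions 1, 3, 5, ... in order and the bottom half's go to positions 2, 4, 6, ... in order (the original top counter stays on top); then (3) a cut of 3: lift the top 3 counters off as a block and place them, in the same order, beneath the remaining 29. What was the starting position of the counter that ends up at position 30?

17

Undo the operations in reverse order, starting from position 30:
  undo op 3 (cut 3): 30 ← 1
  undo op 2 (out-shuffle, from top half): 1 ← 1
  undo op 1 (in-shuffle, from bottom half): 1 ← 17
So the counter at position 30 came from original position 17.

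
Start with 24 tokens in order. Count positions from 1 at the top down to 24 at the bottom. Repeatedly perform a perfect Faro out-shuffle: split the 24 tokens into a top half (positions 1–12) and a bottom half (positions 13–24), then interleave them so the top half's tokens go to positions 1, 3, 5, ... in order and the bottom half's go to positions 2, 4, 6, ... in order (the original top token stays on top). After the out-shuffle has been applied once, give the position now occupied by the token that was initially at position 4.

Track the token's position through each out-shuffle:
4 → 7

7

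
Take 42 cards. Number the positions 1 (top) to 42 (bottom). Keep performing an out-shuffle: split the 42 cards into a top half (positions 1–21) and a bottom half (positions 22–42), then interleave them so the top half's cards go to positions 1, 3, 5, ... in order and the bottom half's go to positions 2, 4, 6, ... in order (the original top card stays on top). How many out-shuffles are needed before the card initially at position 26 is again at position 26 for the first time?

Follow position 26 under repeated out-shuffles:
26 → 10 → 19 → 37 → 32 → 22 → 2 → 3 → 5 → 9 → 17 → 33 → 24 → 6 → 11 → 21 → 41 → 40 → 38 → 34 → 26
It first returns after 20 out-shuffles.

20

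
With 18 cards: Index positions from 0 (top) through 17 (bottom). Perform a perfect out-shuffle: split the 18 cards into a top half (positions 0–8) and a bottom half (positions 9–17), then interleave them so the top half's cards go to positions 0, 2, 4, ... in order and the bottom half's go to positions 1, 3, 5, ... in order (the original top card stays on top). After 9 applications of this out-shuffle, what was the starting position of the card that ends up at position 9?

Work backwards from position 9, undoing one out-shuffle at a time:
9 ← 13 ← 15 ← 16 ← 8 ← 4 ← 2 ← 1 ← 9 ← 13
So the card now at position 9 started at position 13.

13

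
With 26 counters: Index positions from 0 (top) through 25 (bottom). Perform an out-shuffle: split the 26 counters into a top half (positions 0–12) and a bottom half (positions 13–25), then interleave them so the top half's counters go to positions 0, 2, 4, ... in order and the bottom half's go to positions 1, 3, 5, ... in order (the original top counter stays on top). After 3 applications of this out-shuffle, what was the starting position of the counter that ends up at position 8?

Work backwards from position 8, undoing one out-shuffle at a time:
8 ← 4 ← 2 ← 1
So the counter now at position 8 started at position 1.

1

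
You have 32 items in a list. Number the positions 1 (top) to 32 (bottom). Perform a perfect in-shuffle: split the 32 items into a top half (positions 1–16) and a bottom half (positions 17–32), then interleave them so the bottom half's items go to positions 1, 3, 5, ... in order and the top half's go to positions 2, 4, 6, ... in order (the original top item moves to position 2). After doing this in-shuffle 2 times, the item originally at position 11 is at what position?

Track the item's position through each in-shuffle:
11 → 22 → 11

11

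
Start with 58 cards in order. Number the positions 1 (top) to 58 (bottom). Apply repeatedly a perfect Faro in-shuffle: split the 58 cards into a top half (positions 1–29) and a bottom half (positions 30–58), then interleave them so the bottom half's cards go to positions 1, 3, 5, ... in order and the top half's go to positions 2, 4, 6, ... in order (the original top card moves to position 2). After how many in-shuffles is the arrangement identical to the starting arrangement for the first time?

The in-shuffle permutes the 58 positions with cycle lengths [58].
Every card is home exactly when every cycle has completed a whole number of laps, i.e. after lcm(58) = 58 in-shuffles.

58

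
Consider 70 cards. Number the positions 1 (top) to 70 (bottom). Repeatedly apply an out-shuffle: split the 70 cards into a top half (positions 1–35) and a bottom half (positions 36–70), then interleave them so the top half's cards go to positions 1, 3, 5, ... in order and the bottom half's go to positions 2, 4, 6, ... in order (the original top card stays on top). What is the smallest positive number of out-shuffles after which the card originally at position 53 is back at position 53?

Follow position 53 under repeated out-shuffles:
53 → 36 → 2 → 3 → 5 → 9 → 17 → 33 → ... → 53 (length 22)
It first returns after 22 out-shuffles.

22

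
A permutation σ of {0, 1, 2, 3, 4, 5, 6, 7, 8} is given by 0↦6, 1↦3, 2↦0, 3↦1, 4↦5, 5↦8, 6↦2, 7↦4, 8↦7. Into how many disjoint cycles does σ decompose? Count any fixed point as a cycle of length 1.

Cycle decomposition: (0 6 2) (1 3) (4 5 8 7).
3 cycles.

3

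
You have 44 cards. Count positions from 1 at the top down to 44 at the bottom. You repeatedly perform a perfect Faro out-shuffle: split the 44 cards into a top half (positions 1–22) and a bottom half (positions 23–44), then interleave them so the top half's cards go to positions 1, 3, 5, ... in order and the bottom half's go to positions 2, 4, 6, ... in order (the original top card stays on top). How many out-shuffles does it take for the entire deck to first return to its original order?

The out-shuffle permutes the 44 positions with cycle lengths [1, 1, 14, 14, 14].
Every card is home exactly when every cycle has completed a whole number of laps, i.e. after lcm(1, 14) = 14 out-shuffles.

14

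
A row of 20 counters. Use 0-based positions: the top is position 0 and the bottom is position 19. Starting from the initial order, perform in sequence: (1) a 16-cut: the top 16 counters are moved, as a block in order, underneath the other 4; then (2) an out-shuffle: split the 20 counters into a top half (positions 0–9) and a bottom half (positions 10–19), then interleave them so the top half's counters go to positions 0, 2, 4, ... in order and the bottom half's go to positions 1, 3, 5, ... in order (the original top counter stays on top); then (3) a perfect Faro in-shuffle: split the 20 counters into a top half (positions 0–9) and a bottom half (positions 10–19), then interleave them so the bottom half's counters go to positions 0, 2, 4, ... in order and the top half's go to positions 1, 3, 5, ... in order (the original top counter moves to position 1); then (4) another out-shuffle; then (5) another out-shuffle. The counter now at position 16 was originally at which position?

2

Undo the operations in reverse order, starting from position 16:
  undo op 5 (out-shuffle, from top half): 16 ← 8
  undo op 4 (out-shuffle, from top half): 8 ← 4
  undo op 3 (in-shuffle, from bottom half): 4 ← 12
  undo op 2 (out-shuffle, from top half): 12 ← 6
  undo op 1 (cut 16): 6 ← 2
So the counter at position 16 came from original position 2.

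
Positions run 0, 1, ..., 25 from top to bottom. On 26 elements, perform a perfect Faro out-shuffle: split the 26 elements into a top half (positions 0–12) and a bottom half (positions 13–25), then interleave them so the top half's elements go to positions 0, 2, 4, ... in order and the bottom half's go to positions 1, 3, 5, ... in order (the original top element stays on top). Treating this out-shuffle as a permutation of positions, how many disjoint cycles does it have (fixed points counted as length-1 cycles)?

Trace each unvisited position around until it returns:
(0) (1 2 4 8 16 7 ... len 20) (5 10 20 15) (25)
4 cycles in total.

4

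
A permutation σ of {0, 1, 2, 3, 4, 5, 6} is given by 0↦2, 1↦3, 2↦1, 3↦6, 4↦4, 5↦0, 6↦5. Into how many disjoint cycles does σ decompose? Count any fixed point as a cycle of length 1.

Cycle decomposition: (0 2 1 3 6 5) (4).
2 cycles.

2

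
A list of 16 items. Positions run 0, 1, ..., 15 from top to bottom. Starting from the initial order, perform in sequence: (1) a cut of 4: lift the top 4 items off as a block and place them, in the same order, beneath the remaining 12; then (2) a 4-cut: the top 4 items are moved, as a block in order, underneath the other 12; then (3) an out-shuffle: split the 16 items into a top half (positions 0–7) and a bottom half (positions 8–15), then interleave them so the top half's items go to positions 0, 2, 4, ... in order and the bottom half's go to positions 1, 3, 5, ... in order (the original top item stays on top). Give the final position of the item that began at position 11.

Track the item from position 11 forward through each operation:
  after op 1 (cut 4): 11 → 7
  after op 2 (cut 4): 7 → 3
  after op 3 (out-shuffle): 3 → 6

6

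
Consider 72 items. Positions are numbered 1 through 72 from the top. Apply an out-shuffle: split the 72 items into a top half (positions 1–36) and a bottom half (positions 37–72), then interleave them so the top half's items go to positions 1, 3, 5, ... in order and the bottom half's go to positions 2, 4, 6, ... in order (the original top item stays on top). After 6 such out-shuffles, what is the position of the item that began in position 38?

26

Track the item's position through each out-shuffle:
38 → 4 → 7 → 13 → 25 → 49 → 26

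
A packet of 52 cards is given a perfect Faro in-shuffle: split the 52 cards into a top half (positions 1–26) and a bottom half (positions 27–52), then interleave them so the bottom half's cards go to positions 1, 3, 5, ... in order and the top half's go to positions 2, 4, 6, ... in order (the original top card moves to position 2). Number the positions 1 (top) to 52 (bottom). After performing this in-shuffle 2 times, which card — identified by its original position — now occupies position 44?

11

Work backwards from position 44, undoing one in-shuffle at a time:
44 ← 22 ← 11
So the card now at position 44 started at position 11.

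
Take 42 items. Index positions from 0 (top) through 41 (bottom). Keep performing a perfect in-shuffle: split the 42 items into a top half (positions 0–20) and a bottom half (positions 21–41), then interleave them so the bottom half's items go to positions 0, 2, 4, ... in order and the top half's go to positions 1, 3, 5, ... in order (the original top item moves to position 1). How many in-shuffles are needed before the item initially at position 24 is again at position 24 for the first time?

14

Follow position 24 under repeated in-shuffles:
24 → 6 → 13 → 27 → 12 → 25 → 8 → 17 → 35 → 28 → 14 → 29 → 16 → 33 → 24
It first returns after 14 in-shuffles.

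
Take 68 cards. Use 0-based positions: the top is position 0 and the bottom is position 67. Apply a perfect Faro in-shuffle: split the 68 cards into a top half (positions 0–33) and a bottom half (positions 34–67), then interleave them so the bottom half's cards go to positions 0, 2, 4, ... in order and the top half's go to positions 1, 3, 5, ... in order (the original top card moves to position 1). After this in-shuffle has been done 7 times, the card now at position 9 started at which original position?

Work backwards from position 9, undoing one in-shuffle at a time:
9 ← 4 ← 36 ← 52 ← 60 ← 64 ← 66 ← 67
So the card now at position 9 started at position 67.

67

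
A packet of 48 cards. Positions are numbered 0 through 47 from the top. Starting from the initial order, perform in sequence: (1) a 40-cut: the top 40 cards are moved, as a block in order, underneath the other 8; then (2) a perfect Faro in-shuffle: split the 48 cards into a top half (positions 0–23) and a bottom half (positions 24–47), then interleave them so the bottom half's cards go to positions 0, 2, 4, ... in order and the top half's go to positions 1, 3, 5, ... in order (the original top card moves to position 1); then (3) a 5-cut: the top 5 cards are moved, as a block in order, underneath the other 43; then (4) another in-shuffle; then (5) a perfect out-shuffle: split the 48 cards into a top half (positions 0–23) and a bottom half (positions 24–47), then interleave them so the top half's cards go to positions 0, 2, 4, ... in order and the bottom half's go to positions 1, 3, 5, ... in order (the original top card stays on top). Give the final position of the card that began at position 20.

14

Track the card from position 20 forward through each operation:
  after op 1 (cut 40): 20 → 28
  after op 2 (in-shuffle): 28 → 8
  after op 3 (cut 5): 8 → 3
  after op 4 (in-shuffle): 3 → 7
  after op 5 (out-shuffle): 7 → 14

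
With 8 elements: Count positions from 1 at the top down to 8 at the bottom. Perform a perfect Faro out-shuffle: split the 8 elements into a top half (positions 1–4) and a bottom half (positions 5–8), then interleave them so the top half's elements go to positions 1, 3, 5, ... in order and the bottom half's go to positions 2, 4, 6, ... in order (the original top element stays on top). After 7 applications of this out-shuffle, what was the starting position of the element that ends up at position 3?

Work backwards from position 3, undoing one out-shuffle at a time:
3 ← 2 ← 5 ← 3 ← 2 ← 5 ← 3 ← 2
So the element now at position 3 started at position 2.

2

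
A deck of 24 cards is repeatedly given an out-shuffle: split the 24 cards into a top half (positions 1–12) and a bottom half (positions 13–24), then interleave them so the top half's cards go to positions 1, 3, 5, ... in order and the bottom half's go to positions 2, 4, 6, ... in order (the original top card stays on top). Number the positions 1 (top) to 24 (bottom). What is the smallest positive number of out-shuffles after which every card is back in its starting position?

11

The out-shuffle permutes the 24 positions with cycle lengths [1, 1, 11, 11].
Every card is home exactly when every cycle has completed a whole number of laps, i.e. after lcm(1, 11) = 11 out-shuffles.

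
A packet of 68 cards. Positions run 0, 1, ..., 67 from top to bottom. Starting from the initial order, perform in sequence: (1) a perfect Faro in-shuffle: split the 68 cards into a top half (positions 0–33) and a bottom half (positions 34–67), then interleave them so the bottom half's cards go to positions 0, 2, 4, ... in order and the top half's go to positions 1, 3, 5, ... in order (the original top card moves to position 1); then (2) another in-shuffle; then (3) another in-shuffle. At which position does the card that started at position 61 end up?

12

Track the card from position 61 forward through each operation:
  after op 1 (in-shuffle): 61 → 54
  after op 2 (in-shuffle): 54 → 40
  after op 3 (in-shuffle): 40 → 12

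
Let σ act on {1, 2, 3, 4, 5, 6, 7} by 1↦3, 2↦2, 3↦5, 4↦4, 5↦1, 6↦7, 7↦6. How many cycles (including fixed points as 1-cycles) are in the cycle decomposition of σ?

4

Cycle decomposition: (1 3 5) (2) (4) (6 7).
4 cycles.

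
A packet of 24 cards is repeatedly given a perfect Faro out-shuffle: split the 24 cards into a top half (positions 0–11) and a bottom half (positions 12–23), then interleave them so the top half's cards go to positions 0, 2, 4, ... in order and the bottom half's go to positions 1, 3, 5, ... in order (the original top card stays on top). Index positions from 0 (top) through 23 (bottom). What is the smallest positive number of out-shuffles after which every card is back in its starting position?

The out-shuffle permutes the 24 positions with cycle lengths [1, 1, 11, 11].
Every card is home exactly when every cycle has completed a whole number of laps, i.e. after lcm(1, 11) = 11 out-shuffles.

11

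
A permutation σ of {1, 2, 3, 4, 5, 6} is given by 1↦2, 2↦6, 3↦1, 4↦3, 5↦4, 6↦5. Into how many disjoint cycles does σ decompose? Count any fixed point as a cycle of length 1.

1

Cycle decomposition: (1 2 6 5 4 3).
1 cycle.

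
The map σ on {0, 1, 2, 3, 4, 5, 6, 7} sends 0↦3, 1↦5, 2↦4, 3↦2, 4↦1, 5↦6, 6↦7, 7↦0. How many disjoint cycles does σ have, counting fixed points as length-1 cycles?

Cycle decomposition: (0 3 2 4 1 5 6 7).
1 cycle.

1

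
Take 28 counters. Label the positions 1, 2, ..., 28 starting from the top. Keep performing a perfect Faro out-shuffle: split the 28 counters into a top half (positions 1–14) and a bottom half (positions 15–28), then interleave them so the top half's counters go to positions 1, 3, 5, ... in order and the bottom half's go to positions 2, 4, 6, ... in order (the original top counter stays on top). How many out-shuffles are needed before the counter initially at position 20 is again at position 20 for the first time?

18

Follow position 20 under repeated out-shuffles:
20 → 12 → 23 → 18 → 8 → 15 → 2 → 3 → 5 → 9 → 17 → 6 → 11 → 21 → 14 → 27 → 26 → 24 → 20
It first returns after 18 out-shuffles.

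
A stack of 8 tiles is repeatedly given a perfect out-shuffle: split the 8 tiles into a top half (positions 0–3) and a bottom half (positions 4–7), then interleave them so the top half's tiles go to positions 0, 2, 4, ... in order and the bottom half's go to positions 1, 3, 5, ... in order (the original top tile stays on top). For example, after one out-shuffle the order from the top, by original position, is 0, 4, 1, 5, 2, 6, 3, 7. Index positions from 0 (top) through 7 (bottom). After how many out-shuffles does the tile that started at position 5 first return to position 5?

Follow position 5 under repeated out-shuffles:
5 → 3 → 6 → 5
It first returns after 3 out-shuffles.

3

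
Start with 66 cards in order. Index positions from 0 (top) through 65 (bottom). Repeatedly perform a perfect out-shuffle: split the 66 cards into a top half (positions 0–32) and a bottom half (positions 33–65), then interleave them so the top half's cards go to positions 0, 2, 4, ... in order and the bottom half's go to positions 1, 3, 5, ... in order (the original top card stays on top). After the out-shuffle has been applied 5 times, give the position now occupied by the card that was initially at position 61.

Track the card's position through each out-shuffle:
61 → 57 → 49 → 33 → 1 → 2

2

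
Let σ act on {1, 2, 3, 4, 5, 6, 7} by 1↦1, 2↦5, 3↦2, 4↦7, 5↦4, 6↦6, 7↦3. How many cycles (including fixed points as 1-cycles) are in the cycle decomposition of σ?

3

Cycle decomposition: (1) (2 5 4 7 3) (6).
3 cycles.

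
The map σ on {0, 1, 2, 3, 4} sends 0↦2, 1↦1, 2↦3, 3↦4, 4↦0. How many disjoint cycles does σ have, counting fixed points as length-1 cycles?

Cycle decomposition: (0 2 3 4) (1).
2 cycles.

2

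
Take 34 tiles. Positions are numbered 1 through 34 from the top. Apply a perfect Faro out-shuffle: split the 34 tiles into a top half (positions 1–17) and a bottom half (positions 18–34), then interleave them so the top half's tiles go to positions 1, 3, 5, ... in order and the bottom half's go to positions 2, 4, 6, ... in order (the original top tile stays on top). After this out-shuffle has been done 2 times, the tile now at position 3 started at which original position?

Work backwards from position 3, undoing one out-shuffle at a time:
3 ← 2 ← 18
So the tile now at position 3 started at position 18.

18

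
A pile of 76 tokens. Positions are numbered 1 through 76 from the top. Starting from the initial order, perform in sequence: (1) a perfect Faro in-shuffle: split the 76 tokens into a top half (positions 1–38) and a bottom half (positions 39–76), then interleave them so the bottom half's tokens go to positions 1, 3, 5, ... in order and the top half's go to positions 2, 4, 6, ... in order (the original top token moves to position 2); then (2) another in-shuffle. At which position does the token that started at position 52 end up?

Track the token from position 52 forward through each operation:
  after op 1 (in-shuffle): 52 → 27
  after op 2 (in-shuffle): 27 → 54

54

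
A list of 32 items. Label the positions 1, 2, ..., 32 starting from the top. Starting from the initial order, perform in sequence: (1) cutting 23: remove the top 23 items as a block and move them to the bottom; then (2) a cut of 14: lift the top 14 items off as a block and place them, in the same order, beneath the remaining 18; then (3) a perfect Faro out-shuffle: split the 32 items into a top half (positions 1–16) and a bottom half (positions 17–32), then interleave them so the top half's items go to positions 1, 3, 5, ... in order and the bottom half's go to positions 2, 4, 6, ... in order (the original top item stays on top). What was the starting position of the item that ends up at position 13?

12

Undo the operations in reverse order, starting from position 13:
  undo op 3 (out-shuffle, from top half): 13 ← 7
  undo op 2 (cut 14): 7 ← 21
  undo op 1 (cut 23): 21 ← 12
So the item at position 13 came from original position 12.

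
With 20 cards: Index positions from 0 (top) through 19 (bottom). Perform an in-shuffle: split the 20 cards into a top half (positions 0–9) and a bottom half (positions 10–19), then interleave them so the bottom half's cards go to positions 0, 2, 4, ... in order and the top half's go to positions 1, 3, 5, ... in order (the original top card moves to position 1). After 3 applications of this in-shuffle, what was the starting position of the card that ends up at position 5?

Work backwards from position 5, undoing one in-shuffle at a time:
5 ← 2 ← 11 ← 5
So the card now at position 5 started at position 5.

5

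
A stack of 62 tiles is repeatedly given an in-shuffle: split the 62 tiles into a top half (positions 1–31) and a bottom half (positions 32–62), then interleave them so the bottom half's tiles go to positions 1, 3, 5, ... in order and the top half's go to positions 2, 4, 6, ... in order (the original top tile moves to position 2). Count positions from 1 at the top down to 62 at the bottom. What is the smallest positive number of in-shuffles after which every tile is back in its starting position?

The in-shuffle permutes the 62 positions with cycle lengths [2, 3, 3, 6, 6, 6, 6, 6, 6, 6, 6, 6].
Every tile is home exactly when every cycle has completed a whole number of laps, i.e. after lcm(2, 3, 6) = 6 in-shuffles.

6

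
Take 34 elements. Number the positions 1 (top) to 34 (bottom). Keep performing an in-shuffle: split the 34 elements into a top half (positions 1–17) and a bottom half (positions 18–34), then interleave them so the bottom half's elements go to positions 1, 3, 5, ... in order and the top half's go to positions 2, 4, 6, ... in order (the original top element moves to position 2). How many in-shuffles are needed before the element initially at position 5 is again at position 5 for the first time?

3

Follow position 5 under repeated in-shuffles:
5 → 10 → 20 → 5
It first returns after 3 in-shuffles.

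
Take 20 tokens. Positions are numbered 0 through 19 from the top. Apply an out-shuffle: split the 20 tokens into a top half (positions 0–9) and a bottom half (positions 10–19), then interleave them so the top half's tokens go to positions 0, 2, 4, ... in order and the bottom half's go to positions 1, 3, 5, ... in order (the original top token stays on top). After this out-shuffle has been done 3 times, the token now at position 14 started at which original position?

Work backwards from position 14, undoing one out-shuffle at a time:
14 ← 7 ← 13 ← 16
So the token now at position 14 started at position 16.

16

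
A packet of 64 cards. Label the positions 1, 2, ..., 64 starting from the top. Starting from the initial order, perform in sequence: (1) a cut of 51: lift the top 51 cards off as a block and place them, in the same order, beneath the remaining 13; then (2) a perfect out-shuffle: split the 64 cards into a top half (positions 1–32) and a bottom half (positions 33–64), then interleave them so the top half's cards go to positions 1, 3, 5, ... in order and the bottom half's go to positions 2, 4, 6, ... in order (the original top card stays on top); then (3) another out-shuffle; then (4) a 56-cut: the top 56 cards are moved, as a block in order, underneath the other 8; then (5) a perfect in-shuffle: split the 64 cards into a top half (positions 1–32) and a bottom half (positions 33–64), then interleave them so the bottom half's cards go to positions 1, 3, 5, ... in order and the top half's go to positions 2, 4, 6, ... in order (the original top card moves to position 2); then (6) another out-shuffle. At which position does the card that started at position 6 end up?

8

Track the card from position 6 forward through each operation:
  after op 1 (cut 51): 6 → 19
  after op 2 (out-shuffle): 19 → 37
  after op 3 (out-shuffle): 37 → 10
  after op 4 (cut 56): 10 → 18
  after op 5 (in-shuffle): 18 → 36
  after op 6 (out-shuffle): 36 → 8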